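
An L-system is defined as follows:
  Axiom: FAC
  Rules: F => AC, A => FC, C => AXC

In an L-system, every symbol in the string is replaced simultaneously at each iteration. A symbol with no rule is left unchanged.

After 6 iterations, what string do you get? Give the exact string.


Answer: FCAXCFCXAXCACAXCXFCXAXCFCAXCFCXAXCXACAXCXFCXAXCACAXCFCXAXCACAXCXFCXAXCXFCAXCFCXAXCXACAXCXFCXAXCACAXCFCXAXCACAXCXFCXAXCFCAXCFCXAXCXACAXCXFCXAXCACAXCFCXAXCACAXCXFCXAXCXFCAXCFCXAXCXACAXCXFCXAXCFCAXCFCXAXCACAXCXFCXAXCFCAXCFCXAXCXACAXCXFCXAXCXACAXCFCXAXCACAXCXFCXAXCXFCAXCFCXAXCXACAXCXFCXAXC

Derivation:
Step 0: FAC
Step 1: ACFCAXC
Step 2: FCAXCACAXCFCXAXC
Step 3: ACAXCFCXAXCFCAXCFCXAXCACAXCXFCXAXC
Step 4: FCAXCFCXAXCACAXCXFCXAXCACAXCFCXAXCACAXCXFCXAXCFCAXCFCXAXCXACAXCXFCXAXC
Step 5: ACAXCFCXAXCACAXCXFCXAXCFCAXCFCXAXCXACAXCXFCXAXCFCAXCFCXAXCACAXCXFCXAXCFCAXCFCXAXCXACAXCXFCXAXCACAXCFCXAXCACAXCXFCXAXCXFCAXCFCXAXCXACAXCXFCXAXC
Step 6: FCAXCFCXAXCACAXCXFCXAXCFCAXCFCXAXCXACAXCXFCXAXCACAXCFCXAXCACAXCXFCXAXCXFCAXCFCXAXCXACAXCXFCXAXCACAXCFCXAXCACAXCXFCXAXCFCAXCFCXAXCXACAXCXFCXAXCACAXCFCXAXCACAXCXFCXAXCXFCAXCFCXAXCXACAXCXFCXAXCFCAXCFCXAXCACAXCXFCXAXCFCAXCFCXAXCXACAXCXFCXAXCXACAXCFCXAXCACAXCXFCXAXCXFCAXCFCXAXCXACAXCXFCXAXC


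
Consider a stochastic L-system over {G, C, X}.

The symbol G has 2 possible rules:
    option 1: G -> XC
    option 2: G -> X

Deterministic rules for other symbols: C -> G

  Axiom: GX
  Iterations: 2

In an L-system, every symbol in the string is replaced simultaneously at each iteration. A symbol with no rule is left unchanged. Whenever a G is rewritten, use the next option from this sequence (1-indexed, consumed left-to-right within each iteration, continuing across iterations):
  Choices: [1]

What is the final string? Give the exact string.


Step 0: GX
Step 1: XCX  (used choices [1])
Step 2: XGX  (used choices [])

Answer: XGX


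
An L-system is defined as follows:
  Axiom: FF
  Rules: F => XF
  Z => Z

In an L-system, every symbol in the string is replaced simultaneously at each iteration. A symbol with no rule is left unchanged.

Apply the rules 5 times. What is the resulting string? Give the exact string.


Step 0: FF
Step 1: XFXF
Step 2: XXFXXF
Step 3: XXXFXXXF
Step 4: XXXXFXXXXF
Step 5: XXXXXFXXXXXF

Answer: XXXXXFXXXXXF


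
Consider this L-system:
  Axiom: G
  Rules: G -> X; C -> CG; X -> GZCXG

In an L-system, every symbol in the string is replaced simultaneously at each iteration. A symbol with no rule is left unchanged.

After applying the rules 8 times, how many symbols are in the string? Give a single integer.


Answer: 605

Derivation:
Step 0: length = 1
Step 1: length = 1
Step 2: length = 5
Step 3: length = 10
Step 4: length = 24
Step 5: length = 53
Step 6: length = 120
Step 7: length = 269
Step 8: length = 605


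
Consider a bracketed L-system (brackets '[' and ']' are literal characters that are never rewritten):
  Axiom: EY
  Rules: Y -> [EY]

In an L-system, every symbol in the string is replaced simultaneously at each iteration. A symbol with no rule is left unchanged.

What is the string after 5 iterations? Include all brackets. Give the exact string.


Step 0: EY
Step 1: E[EY]
Step 2: E[E[EY]]
Step 3: E[E[E[EY]]]
Step 4: E[E[E[E[EY]]]]
Step 5: E[E[E[E[E[EY]]]]]

Answer: E[E[E[E[E[EY]]]]]


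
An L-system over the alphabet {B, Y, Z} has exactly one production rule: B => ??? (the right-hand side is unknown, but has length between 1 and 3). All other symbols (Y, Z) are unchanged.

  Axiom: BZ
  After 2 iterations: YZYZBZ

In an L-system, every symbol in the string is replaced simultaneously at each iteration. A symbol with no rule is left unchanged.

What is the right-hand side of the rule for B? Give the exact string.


Trying B => YZB:
  Step 0: BZ
  Step 1: YZBZ
  Step 2: YZYZBZ
Matches the given result.

Answer: YZB


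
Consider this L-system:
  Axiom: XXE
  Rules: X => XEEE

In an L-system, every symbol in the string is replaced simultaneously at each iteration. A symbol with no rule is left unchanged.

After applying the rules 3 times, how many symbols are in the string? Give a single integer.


Step 0: length = 3
Step 1: length = 9
Step 2: length = 15
Step 3: length = 21

Answer: 21


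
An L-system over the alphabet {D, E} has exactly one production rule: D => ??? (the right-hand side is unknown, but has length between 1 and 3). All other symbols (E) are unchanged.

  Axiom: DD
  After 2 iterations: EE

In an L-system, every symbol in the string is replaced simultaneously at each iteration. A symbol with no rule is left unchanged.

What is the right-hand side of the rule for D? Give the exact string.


Trying D => E:
  Step 0: DD
  Step 1: EE
  Step 2: EE
Matches the given result.

Answer: E


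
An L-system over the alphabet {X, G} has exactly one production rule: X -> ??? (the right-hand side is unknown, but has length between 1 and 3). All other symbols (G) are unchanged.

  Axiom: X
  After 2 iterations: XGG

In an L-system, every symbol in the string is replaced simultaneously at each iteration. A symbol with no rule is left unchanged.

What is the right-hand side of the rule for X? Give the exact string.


Trying X -> XG:
  Step 0: X
  Step 1: XG
  Step 2: XGG
Matches the given result.

Answer: XG


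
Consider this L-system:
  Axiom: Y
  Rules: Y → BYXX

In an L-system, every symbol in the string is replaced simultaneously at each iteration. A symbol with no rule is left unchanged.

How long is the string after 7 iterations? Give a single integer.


Step 0: length = 1
Step 1: length = 4
Step 2: length = 7
Step 3: length = 10
Step 4: length = 13
Step 5: length = 16
Step 6: length = 19
Step 7: length = 22

Answer: 22


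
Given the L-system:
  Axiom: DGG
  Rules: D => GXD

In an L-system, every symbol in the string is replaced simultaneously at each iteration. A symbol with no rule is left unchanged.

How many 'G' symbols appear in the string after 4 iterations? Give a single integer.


Step 0: DGG  (2 'G')
Step 1: GXDGG  (3 'G')
Step 2: GXGXDGG  (4 'G')
Step 3: GXGXGXDGG  (5 'G')
Step 4: GXGXGXGXDGG  (6 'G')

Answer: 6


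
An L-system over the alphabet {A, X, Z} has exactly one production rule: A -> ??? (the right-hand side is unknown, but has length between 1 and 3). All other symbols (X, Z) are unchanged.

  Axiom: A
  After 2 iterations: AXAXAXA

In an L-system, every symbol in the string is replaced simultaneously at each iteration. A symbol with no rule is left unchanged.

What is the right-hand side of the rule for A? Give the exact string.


Trying A -> AXA:
  Step 0: A
  Step 1: AXA
  Step 2: AXAXAXA
Matches the given result.

Answer: AXA


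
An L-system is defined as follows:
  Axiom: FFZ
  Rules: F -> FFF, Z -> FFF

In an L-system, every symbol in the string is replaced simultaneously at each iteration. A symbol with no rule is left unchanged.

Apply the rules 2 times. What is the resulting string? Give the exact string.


Answer: FFFFFFFFFFFFFFFFFFFFFFFFFFF

Derivation:
Step 0: FFZ
Step 1: FFFFFFFFF
Step 2: FFFFFFFFFFFFFFFFFFFFFFFFFFF


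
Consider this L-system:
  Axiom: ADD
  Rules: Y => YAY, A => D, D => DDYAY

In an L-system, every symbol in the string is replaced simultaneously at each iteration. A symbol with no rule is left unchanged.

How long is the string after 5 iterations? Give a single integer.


Answer: 1131

Derivation:
Step 0: length = 3
Step 1: length = 11
Step 2: length = 39
Step 3: length = 123
Step 4: length = 375
Step 5: length = 1131


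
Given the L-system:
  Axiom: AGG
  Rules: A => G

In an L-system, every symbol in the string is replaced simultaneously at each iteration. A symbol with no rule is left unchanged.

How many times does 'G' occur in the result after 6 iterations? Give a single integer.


Answer: 3

Derivation:
Step 0: AGG  (2 'G')
Step 1: GGG  (3 'G')
Step 2: GGG  (3 'G')
Step 3: GGG  (3 'G')
Step 4: GGG  (3 'G')
Step 5: GGG  (3 'G')
Step 6: GGG  (3 'G')


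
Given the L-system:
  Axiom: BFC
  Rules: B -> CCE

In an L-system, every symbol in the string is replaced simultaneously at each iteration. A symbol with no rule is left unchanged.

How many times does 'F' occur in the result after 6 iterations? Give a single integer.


Step 0: BFC  (1 'F')
Step 1: CCEFC  (1 'F')
Step 2: CCEFC  (1 'F')
Step 3: CCEFC  (1 'F')
Step 4: CCEFC  (1 'F')
Step 5: CCEFC  (1 'F')
Step 6: CCEFC  (1 'F')

Answer: 1


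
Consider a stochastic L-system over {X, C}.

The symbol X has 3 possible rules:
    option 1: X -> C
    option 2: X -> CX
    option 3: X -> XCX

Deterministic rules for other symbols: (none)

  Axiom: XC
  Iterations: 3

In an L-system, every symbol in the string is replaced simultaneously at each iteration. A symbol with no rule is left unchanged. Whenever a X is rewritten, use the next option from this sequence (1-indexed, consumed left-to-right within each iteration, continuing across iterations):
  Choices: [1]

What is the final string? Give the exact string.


Answer: CC

Derivation:
Step 0: XC
Step 1: CC  (used choices [1])
Step 2: CC  (used choices [])
Step 3: CC  (used choices [])


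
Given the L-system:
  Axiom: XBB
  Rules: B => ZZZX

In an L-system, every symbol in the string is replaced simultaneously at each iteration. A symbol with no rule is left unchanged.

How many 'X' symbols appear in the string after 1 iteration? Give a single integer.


Step 0: XBB  (1 'X')
Step 1: XZZZXZZZX  (3 'X')

Answer: 3


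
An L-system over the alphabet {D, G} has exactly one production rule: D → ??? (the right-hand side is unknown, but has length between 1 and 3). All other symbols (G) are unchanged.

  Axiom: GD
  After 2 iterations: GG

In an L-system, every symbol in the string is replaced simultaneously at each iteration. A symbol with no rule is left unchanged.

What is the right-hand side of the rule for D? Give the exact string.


Trying D → G:
  Step 0: GD
  Step 1: GG
  Step 2: GG
Matches the given result.

Answer: G


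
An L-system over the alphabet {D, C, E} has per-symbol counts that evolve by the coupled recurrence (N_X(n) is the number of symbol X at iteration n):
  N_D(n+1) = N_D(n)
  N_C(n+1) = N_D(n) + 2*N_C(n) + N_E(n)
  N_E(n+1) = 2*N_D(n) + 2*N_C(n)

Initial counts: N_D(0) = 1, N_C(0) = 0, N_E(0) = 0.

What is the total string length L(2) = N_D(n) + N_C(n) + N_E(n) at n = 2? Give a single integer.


Answer: 10

Derivation:
Step 0: N_D=1, N_C=0, N_E=0, L=1
Step 1: N_D=1, N_C=1, N_E=2, L=4
Step 2: N_D=1, N_C=5, N_E=4, L=10


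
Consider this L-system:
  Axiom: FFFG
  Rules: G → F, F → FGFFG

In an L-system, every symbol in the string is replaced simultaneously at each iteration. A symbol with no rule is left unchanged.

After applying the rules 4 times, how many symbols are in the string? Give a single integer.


Step 0: length = 4
Step 1: length = 16
Step 2: length = 56
Step 3: length = 200
Step 4: length = 712

Answer: 712


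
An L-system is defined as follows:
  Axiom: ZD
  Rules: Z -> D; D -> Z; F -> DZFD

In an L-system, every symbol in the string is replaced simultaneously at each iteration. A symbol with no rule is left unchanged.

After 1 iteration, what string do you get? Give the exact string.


Step 0: ZD
Step 1: DZ

Answer: DZ


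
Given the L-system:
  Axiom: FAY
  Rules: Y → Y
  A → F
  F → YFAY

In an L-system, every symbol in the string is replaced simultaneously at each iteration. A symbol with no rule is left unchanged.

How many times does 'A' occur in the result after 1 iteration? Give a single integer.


Step 0: FAY  (1 'A')
Step 1: YFAYFY  (1 'A')

Answer: 1


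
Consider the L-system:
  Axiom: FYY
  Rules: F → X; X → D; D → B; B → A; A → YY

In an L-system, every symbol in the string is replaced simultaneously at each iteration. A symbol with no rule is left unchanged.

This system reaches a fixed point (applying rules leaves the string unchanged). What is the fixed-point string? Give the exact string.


Step 0: FYY
Step 1: XYY
Step 2: DYY
Step 3: BYY
Step 4: AYY
Step 5: YYYY
Step 6: YYYY  (unchanged — fixed point at step 5)

Answer: YYYY


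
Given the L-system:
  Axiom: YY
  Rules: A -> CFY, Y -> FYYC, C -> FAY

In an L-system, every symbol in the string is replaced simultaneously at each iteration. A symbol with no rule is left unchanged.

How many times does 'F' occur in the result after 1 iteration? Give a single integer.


Answer: 2

Derivation:
Step 0: YY  (0 'F')
Step 1: FYYCFYYC  (2 'F')


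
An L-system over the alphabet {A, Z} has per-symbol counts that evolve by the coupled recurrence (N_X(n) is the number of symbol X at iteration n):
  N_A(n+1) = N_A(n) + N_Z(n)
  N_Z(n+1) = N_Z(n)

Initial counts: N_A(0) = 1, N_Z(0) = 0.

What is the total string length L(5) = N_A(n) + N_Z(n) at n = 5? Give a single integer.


Step 0: N_A=1, N_Z=0, L=1
Step 1: N_A=1, N_Z=0, L=1
Step 2: N_A=1, N_Z=0, L=1
Step 3: N_A=1, N_Z=0, L=1
Step 4: N_A=1, N_Z=0, L=1
Step 5: N_A=1, N_Z=0, L=1

Answer: 1


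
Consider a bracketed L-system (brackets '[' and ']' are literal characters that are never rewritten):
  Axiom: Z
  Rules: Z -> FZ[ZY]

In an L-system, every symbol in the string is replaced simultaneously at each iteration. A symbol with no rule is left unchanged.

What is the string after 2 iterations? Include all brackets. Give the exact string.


Step 0: Z
Step 1: FZ[ZY]
Step 2: FFZ[ZY][FZ[ZY]Y]

Answer: FFZ[ZY][FZ[ZY]Y]


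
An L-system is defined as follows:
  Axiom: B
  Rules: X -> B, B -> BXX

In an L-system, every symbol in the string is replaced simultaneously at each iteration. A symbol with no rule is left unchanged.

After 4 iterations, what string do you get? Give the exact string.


Step 0: B
Step 1: BXX
Step 2: BXXBB
Step 3: BXXBBBXXBXX
Step 4: BXXBBBXXBXXBXXBBBXXBB

Answer: BXXBBBXXBXXBXXBBBXXBB


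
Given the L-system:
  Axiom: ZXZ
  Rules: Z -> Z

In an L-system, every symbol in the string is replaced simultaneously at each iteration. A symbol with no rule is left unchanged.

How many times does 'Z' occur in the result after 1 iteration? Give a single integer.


Answer: 2

Derivation:
Step 0: ZXZ  (2 'Z')
Step 1: ZXZ  (2 'Z')


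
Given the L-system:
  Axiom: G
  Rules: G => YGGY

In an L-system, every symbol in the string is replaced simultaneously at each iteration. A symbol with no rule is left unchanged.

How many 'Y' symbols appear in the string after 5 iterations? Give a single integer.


Step 0: G  (0 'Y')
Step 1: YGGY  (2 'Y')
Step 2: YYGGYYGGYY  (6 'Y')
Step 3: YYYGGYYGGYYYYGGYYGGYYY  (14 'Y')
Step 4: YYYYGGYYGGYYYYGGYYGGYYYYYYGGYYGGYYYYGGYYGGYYYY  (30 'Y')
Step 5: YYYYYGGYYGGYYYYGGYYGGYYYYYYGGYYGGYYYYGGYYGGYYYYYYYYGGYYGGYYYYGGYYGGYYYYYYGGYYGGYYYYGGYYGGYYYYY  (62 'Y')

Answer: 62


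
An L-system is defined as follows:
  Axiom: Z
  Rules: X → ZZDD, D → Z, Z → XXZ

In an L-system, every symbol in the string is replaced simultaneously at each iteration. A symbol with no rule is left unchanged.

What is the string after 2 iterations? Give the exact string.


Step 0: Z
Step 1: XXZ
Step 2: ZZDDZZDDXXZ

Answer: ZZDDZZDDXXZ


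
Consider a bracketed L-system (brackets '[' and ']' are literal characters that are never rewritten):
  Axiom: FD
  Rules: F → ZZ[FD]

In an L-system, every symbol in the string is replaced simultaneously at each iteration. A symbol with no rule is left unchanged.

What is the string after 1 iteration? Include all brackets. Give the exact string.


Step 0: FD
Step 1: ZZ[FD]D

Answer: ZZ[FD]D


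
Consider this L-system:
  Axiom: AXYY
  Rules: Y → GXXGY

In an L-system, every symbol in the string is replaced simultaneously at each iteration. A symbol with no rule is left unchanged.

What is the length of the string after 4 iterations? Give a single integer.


Answer: 36

Derivation:
Step 0: length = 4
Step 1: length = 12
Step 2: length = 20
Step 3: length = 28
Step 4: length = 36


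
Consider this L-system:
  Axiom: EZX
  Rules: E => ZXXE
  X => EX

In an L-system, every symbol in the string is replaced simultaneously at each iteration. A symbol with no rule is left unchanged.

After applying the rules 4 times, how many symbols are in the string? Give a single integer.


Step 0: length = 3
Step 1: length = 7
Step 2: length = 16
Step 3: length = 38
Step 4: length = 91

Answer: 91


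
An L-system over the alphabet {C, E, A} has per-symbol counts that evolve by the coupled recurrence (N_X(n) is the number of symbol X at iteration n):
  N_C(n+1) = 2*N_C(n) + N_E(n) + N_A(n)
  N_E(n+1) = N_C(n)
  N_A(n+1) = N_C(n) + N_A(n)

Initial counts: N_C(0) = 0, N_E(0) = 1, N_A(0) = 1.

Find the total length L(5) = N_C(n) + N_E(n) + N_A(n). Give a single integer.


Answer: 233

Derivation:
Step 0: N_C=0, N_E=1, N_A=1, L=2
Step 1: N_C=2, N_E=0, N_A=1, L=3
Step 2: N_C=5, N_E=2, N_A=3, L=10
Step 3: N_C=15, N_E=5, N_A=8, L=28
Step 4: N_C=43, N_E=15, N_A=23, L=81
Step 5: N_C=124, N_E=43, N_A=66, L=233


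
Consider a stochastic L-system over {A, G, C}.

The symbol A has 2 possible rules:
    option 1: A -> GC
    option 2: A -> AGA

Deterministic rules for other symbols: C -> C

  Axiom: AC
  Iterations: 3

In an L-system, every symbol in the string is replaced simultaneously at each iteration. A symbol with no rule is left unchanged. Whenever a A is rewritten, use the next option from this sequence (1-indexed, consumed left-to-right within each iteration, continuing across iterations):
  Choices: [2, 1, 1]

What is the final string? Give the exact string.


Answer: GCGGCC

Derivation:
Step 0: AC
Step 1: AGAC  (used choices [2])
Step 2: GCGGCC  (used choices [1, 1])
Step 3: GCGGCC  (used choices [])


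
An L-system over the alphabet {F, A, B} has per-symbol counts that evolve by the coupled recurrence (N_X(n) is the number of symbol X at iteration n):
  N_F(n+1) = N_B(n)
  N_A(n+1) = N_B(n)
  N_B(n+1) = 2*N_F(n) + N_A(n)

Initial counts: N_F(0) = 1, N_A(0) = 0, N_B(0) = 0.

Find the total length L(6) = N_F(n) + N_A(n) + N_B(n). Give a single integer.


Step 0: N_F=1, N_A=0, N_B=0, L=1
Step 1: N_F=0, N_A=0, N_B=2, L=2
Step 2: N_F=2, N_A=2, N_B=0, L=4
Step 3: N_F=0, N_A=0, N_B=6, L=6
Step 4: N_F=6, N_A=6, N_B=0, L=12
Step 5: N_F=0, N_A=0, N_B=18, L=18
Step 6: N_F=18, N_A=18, N_B=0, L=36

Answer: 36


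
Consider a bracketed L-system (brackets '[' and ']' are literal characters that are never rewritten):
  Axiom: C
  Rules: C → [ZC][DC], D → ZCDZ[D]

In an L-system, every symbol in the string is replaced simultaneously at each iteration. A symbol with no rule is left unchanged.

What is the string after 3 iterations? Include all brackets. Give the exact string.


Step 0: C
Step 1: [ZC][DC]
Step 2: [Z[ZC][DC]][ZCDZ[D][ZC][DC]]
Step 3: [Z[Z[ZC][DC]][ZCDZ[D][ZC][DC]]][Z[ZC][DC]ZCDZ[D]Z[ZCDZ[D]][Z[ZC][DC]][ZCDZ[D][ZC][DC]]]

Answer: [Z[Z[ZC][DC]][ZCDZ[D][ZC][DC]]][Z[ZC][DC]ZCDZ[D]Z[ZCDZ[D]][Z[ZC][DC]][ZCDZ[D][ZC][DC]]]


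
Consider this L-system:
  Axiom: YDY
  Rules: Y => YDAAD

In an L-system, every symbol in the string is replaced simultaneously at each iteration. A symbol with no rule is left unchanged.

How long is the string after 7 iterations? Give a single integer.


Step 0: length = 3
Step 1: length = 11
Step 2: length = 19
Step 3: length = 27
Step 4: length = 35
Step 5: length = 43
Step 6: length = 51
Step 7: length = 59

Answer: 59


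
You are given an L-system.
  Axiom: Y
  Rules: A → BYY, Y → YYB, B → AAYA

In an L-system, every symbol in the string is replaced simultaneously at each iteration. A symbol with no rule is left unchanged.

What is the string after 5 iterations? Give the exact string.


Step 0: Y
Step 1: YYB
Step 2: YYBYYBAAYA
Step 3: YYBYYBAAYAYYBYYBAAYABYYBYYYYBBYY
Step 4: YYBYYBAAYAYYBYYBAAYABYYBYYYYBBYYYYBYYBAAYAYYBYYBAAYABYYBYYYYBBYYAAYAYYBYYBAAYAYYBYYBYYBYYBAAYAAAYAYYBYYB
Step 5: YYBYYBAAYAYYBYYBAAYABYYBYYYYBBYYYYBYYBAAYAYYBYYBAAYABYYBYYYYBBYYAAYAYYBYYBAAYAYYBYYBYYBYYBAAYAAAYAYYBYYBYYBYYBAAYAYYBYYBAAYABYYBYYYYBBYYYYBYYBAAYAYYBYYBAAYABYYBYYYYBBYYAAYAYYBYYBAAYAYYBYYBYYBYYBAAYAAAYAYYBYYBBYYBYYYYBBYYYYBYYBAAYAYYBYYBAAYABYYBYYYYBBYYYYBYYBAAYAYYBYYBAAYAYYBYYBAAYAYYBYYBAAYABYYBYYYYBBYYBYYBYYYYBBYYYYBYYBAAYAYYBYYBAAYA

Answer: YYBYYBAAYAYYBYYBAAYABYYBYYYYBBYYYYBYYBAAYAYYBYYBAAYABYYBYYYYBBYYAAYAYYBYYBAAYAYYBYYBYYBYYBAAYAAAYAYYBYYBYYBYYBAAYAYYBYYBAAYABYYBYYYYBBYYYYBYYBAAYAYYBYYBAAYABYYBYYYYBBYYAAYAYYBYYBAAYAYYBYYBYYBYYBAAYAAAYAYYBYYBBYYBYYYYBBYYYYBYYBAAYAYYBYYBAAYABYYBYYYYBBYYYYBYYBAAYAYYBYYBAAYAYYBYYBAAYAYYBYYBAAYABYYBYYYYBBYYBYYBYYYYBBYYYYBYYBAAYAYYBYYBAAYA


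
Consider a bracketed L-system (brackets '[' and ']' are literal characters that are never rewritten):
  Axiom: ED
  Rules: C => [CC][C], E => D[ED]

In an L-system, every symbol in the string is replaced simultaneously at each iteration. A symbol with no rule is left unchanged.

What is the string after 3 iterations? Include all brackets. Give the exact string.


Answer: D[D[D[ED]D]D]D

Derivation:
Step 0: ED
Step 1: D[ED]D
Step 2: D[D[ED]D]D
Step 3: D[D[D[ED]D]D]D


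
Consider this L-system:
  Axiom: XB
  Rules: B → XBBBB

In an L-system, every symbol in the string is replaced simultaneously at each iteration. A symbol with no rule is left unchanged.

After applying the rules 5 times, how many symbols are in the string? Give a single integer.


Step 0: length = 2
Step 1: length = 6
Step 2: length = 22
Step 3: length = 86
Step 4: length = 342
Step 5: length = 1366

Answer: 1366


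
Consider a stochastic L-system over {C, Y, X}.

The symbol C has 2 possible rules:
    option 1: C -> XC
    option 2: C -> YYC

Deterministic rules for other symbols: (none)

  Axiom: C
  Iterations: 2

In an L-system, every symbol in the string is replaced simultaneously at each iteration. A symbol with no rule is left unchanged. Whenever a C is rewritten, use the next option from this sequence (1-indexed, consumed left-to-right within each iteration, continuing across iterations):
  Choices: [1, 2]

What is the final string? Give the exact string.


Answer: XYYC

Derivation:
Step 0: C
Step 1: XC  (used choices [1])
Step 2: XYYC  (used choices [2])


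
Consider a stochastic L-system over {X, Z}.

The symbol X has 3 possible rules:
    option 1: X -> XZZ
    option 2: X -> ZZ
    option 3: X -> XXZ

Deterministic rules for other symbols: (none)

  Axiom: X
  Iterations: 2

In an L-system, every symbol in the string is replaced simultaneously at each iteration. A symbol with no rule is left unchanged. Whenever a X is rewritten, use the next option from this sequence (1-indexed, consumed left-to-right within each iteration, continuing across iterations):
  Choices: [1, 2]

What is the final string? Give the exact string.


Step 0: X
Step 1: XZZ  (used choices [1])
Step 2: ZZZZ  (used choices [2])

Answer: ZZZZ


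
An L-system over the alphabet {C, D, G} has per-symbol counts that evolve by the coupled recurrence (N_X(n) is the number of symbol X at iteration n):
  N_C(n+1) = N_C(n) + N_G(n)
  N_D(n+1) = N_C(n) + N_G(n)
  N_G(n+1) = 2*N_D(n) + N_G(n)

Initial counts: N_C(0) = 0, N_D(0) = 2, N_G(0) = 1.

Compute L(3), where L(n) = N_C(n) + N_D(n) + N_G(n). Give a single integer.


Answer: 45

Derivation:
Step 0: N_C=0, N_D=2, N_G=1, L=3
Step 1: N_C=1, N_D=1, N_G=5, L=7
Step 2: N_C=6, N_D=6, N_G=7, L=19
Step 3: N_C=13, N_D=13, N_G=19, L=45


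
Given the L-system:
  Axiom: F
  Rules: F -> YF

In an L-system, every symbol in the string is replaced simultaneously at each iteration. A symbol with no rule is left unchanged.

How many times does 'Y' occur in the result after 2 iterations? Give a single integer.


Answer: 2

Derivation:
Step 0: F  (0 'Y')
Step 1: YF  (1 'Y')
Step 2: YYF  (2 'Y')


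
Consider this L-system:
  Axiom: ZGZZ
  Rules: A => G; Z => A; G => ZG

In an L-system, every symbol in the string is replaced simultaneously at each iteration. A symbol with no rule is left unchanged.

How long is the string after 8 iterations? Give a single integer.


Answer: 67

Derivation:
Step 0: length = 4
Step 1: length = 5
Step 2: length = 6
Step 3: length = 10
Step 4: length = 15
Step 5: length = 21
Step 6: length = 31
Step 7: length = 46
Step 8: length = 67


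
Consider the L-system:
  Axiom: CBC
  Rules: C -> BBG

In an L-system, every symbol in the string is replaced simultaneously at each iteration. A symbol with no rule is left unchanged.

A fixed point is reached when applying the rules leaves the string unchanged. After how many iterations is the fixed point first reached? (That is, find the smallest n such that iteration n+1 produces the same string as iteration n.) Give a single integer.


Answer: 1

Derivation:
Step 0: CBC
Step 1: BBGBBBG
Step 2: BBGBBBG  (unchanged — fixed point at step 1)


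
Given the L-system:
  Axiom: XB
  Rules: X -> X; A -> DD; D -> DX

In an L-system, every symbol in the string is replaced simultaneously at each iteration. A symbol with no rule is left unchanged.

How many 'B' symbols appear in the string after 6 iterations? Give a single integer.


Answer: 1

Derivation:
Step 0: XB  (1 'B')
Step 1: XB  (1 'B')
Step 2: XB  (1 'B')
Step 3: XB  (1 'B')
Step 4: XB  (1 'B')
Step 5: XB  (1 'B')
Step 6: XB  (1 'B')


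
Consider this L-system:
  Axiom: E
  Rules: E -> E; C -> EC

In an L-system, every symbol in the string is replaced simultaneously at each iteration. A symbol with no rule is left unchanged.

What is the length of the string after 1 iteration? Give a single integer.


Answer: 1

Derivation:
Step 0: length = 1
Step 1: length = 1


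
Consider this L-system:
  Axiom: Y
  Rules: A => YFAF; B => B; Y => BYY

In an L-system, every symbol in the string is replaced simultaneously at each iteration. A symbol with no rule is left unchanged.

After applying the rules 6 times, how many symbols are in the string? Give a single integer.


Step 0: length = 1
Step 1: length = 3
Step 2: length = 7
Step 3: length = 15
Step 4: length = 31
Step 5: length = 63
Step 6: length = 127

Answer: 127


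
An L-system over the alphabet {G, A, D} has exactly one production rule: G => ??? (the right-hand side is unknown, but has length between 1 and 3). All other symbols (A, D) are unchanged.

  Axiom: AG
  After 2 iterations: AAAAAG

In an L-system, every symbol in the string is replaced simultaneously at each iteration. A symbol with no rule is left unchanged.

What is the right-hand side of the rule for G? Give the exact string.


Trying G => AAG:
  Step 0: AG
  Step 1: AAAG
  Step 2: AAAAAG
Matches the given result.

Answer: AAG


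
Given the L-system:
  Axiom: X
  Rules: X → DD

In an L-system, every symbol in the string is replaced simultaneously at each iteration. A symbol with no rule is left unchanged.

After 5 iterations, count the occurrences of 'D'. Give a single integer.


Answer: 2

Derivation:
Step 0: X  (0 'D')
Step 1: DD  (2 'D')
Step 2: DD  (2 'D')
Step 3: DD  (2 'D')
Step 4: DD  (2 'D')
Step 5: DD  (2 'D')


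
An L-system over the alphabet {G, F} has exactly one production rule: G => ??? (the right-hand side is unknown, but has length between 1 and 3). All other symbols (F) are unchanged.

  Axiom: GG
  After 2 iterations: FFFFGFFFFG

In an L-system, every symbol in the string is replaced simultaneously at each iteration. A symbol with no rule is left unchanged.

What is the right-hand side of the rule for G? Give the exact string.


Trying G => FFG:
  Step 0: GG
  Step 1: FFGFFG
  Step 2: FFFFGFFFFG
Matches the given result.

Answer: FFG


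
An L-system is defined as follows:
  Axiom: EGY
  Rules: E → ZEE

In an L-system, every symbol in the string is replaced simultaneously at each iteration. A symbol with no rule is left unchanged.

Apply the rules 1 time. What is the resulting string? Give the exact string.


Answer: ZEEGY

Derivation:
Step 0: EGY
Step 1: ZEEGY


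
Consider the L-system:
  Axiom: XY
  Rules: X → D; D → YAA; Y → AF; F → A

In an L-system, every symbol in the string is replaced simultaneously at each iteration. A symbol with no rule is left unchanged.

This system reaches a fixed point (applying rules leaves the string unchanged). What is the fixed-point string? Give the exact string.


Step 0: XY
Step 1: DAF
Step 2: YAAAA
Step 3: AFAAAA
Step 4: AAAAAA
Step 5: AAAAAA  (unchanged — fixed point at step 4)

Answer: AAAAAA


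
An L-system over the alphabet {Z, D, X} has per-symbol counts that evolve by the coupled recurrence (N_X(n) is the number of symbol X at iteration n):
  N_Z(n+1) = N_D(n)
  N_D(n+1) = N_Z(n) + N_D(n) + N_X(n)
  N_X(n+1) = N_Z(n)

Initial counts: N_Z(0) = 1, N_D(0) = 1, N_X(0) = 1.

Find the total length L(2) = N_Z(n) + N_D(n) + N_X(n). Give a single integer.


Step 0: N_Z=1, N_D=1, N_X=1, L=3
Step 1: N_Z=1, N_D=3, N_X=1, L=5
Step 2: N_Z=3, N_D=5, N_X=1, L=9

Answer: 9


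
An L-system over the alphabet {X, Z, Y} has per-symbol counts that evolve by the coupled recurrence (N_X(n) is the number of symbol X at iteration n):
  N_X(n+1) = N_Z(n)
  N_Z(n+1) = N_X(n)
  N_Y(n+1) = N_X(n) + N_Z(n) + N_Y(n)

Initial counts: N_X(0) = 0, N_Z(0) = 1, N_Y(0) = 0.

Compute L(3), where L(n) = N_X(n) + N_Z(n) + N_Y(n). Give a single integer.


Answer: 4

Derivation:
Step 0: N_X=0, N_Z=1, N_Y=0, L=1
Step 1: N_X=1, N_Z=0, N_Y=1, L=2
Step 2: N_X=0, N_Z=1, N_Y=2, L=3
Step 3: N_X=1, N_Z=0, N_Y=3, L=4


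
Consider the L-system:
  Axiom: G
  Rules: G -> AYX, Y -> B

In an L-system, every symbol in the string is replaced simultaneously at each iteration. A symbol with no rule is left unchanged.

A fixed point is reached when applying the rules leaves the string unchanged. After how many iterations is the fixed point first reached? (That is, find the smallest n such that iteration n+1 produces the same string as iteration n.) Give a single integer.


Answer: 2

Derivation:
Step 0: G
Step 1: AYX
Step 2: ABX
Step 3: ABX  (unchanged — fixed point at step 2)


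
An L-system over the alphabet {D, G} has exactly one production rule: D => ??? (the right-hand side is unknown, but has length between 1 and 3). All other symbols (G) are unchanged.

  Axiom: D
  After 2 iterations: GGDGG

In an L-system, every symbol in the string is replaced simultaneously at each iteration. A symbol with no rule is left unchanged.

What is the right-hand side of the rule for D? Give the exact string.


Answer: GDG

Derivation:
Trying D => GDG:
  Step 0: D
  Step 1: GDG
  Step 2: GGDGG
Matches the given result.


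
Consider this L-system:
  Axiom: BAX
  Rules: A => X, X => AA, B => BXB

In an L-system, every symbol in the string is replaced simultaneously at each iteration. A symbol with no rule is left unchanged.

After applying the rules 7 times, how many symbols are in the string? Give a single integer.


Step 0: length = 3
Step 1: length = 6
Step 2: length = 12
Step 3: length = 24
Step 4: length = 48
Step 5: length = 96
Step 6: length = 192
Step 7: length = 384

Answer: 384


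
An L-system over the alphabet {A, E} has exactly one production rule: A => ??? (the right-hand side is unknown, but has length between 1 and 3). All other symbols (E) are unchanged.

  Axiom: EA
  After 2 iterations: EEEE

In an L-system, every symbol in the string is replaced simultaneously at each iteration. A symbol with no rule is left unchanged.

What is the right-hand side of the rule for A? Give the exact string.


Trying A => EEE:
  Step 0: EA
  Step 1: EEEE
  Step 2: EEEE
Matches the given result.

Answer: EEE


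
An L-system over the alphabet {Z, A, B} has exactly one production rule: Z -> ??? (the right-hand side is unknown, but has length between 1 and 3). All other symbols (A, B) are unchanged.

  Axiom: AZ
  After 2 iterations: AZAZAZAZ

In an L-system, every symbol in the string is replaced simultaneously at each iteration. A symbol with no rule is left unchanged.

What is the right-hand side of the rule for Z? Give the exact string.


Trying Z -> ZAZ:
  Step 0: AZ
  Step 1: AZAZ
  Step 2: AZAZAZAZ
Matches the given result.

Answer: ZAZ


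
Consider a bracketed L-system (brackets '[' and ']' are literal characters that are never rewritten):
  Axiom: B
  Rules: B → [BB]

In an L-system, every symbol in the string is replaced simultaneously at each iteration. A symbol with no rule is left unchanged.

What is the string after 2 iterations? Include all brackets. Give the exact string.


Answer: [[BB][BB]]

Derivation:
Step 0: B
Step 1: [BB]
Step 2: [[BB][BB]]


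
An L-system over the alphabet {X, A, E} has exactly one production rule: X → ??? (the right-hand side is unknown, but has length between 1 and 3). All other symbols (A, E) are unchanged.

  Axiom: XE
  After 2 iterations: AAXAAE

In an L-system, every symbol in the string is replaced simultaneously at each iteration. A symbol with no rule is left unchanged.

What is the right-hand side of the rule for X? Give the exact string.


Answer: AXA

Derivation:
Trying X → AXA:
  Step 0: XE
  Step 1: AXAE
  Step 2: AAXAAE
Matches the given result.


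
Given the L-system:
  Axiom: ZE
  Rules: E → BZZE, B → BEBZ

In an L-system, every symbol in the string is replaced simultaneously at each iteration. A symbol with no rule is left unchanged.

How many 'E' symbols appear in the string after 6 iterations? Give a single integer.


Step 0: ZE  (1 'E')
Step 1: ZBZZE  (1 'E')
Step 2: ZBEBZZZBZZE  (2 'E')
Step 3: ZBEBZBZZEBEBZZZZBEBZZZBZZE  (5 'E')
Step 4: ZBEBZBZZEBEBZZBEBZZZBZZEBEBZBZZEBEBZZZZZBEBZBZZEBEBZZZZBEBZZZBZZE  (13 'E')
Step 5: ZBEBZBZZEBEBZZBEBZZZBZZEBEBZBZZEBEBZZZBEBZBZZEBEBZZZZBEBZZZBZZEBEBZBZZEBEBZZBEBZZZBZZEBEBZBZZEBEBZZZZZZBEBZBZZEBEBZZBEBZZZBZZEBEBZBZZEBEBZZZZZBEBZBZZEBEBZZZZBEBZZZBZZE  (34 'E')
Step 6: ZBEBZBZZEBEBZZBEBZZZBZZEBEBZBZZEBEBZZZBEBZBZZEBEBZZZZBEBZZZBZZEBEBZBZZEBEBZZBEBZZZBZZEBEBZBZZEBEBZZZZBEBZBZZEBEBZZBEBZZZBZZEBEBZBZZEBEBZZZZZBEBZBZZEBEBZZZZBEBZZZBZZEBEBZBZZEBEBZZBEBZZZBZZEBEBZBZZEBEBZZZBEBZBZZEBEBZZZZBEBZZZBZZEBEBZBZZEBEBZZBEBZZZBZZEBEBZBZZEBEBZZZZZZZBEBZBZZEBEBZZBEBZZZBZZEBEBZBZZEBEBZZZBEBZBZZEBEBZZZZBEBZZZBZZEBEBZBZZEBEBZZBEBZZZBZZEBEBZBZZEBEBZZZZZZBEBZBZZEBEBZZBEBZZZBZZEBEBZBZZEBEBZZZZZBEBZBZZEBEBZZZZBEBZZZBZZE  (89 'E')

Answer: 89


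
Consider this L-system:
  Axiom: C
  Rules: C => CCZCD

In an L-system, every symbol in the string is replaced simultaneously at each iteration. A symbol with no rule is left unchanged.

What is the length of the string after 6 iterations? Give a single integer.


Step 0: length = 1
Step 1: length = 5
Step 2: length = 17
Step 3: length = 53
Step 4: length = 161
Step 5: length = 485
Step 6: length = 1457

Answer: 1457


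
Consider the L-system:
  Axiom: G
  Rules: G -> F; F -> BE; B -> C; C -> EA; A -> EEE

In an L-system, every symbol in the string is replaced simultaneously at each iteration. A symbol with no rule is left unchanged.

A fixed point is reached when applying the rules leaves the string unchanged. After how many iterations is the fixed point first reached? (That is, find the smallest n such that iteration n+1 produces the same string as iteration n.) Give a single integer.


Answer: 5

Derivation:
Step 0: G
Step 1: F
Step 2: BE
Step 3: CE
Step 4: EAE
Step 5: EEEEE
Step 6: EEEEE  (unchanged — fixed point at step 5)


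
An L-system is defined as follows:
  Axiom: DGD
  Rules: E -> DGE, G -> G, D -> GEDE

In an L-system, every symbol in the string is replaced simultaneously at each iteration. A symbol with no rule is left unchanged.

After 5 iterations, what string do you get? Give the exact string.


Step 0: DGD
Step 1: GEDEGGEDE
Step 2: GDGEGEDEDGEGGDGEGEDEDGE
Step 3: GGEDEGDGEGDGEGEDEDGEGEDEGDGEGGGEDEGDGEGDGEGEDEDGEGEDEGDGE
Step 4: GGDGEGEDEDGEGGEDEGDGEGGEDEGDGEGDGEGEDEDGEGEDEGDGEGDGEGEDEDGEGGEDEGDGEGGGDGEGEDEDGEGGEDEGDGEGGEDEGDGEGDGEGEDEDGEGEDEGDGEGDGEGEDEDGEGGEDEGDGE
Step 5: GGGEDEGDGEGDGEGEDEDGEGEDEGDGEGGDGEGEDEDGEGGEDEGDGEGGDGEGEDEDGEGGEDEGDGEGGEDEGDGEGDGEGEDEDGEGEDEGDGEGDGEGEDEDGEGGEDEGDGEGGEDEGDGEGDGEGEDEDGEGEDEGDGEGGDGEGEDEDGEGGEDEGDGEGGGGEDEGDGEGDGEGEDEDGEGEDEGDGEGGDGEGEDEDGEGGEDEGDGEGGDGEGEDEDGEGGEDEGDGEGGEDEGDGEGDGEGEDEDGEGEDEGDGEGDGEGEDEDGEGGEDEGDGEGGEDEGDGEGDGEGEDEDGEGEDEGDGEGGDGEGEDEDGEGGEDEGDGE

Answer: GGGEDEGDGEGDGEGEDEDGEGEDEGDGEGGDGEGEDEDGEGGEDEGDGEGGDGEGEDEDGEGGEDEGDGEGGEDEGDGEGDGEGEDEDGEGEDEGDGEGDGEGEDEDGEGGEDEGDGEGGEDEGDGEGDGEGEDEDGEGEDEGDGEGGDGEGEDEDGEGGEDEGDGEGGGGEDEGDGEGDGEGEDEDGEGEDEGDGEGGDGEGEDEDGEGGEDEGDGEGGDGEGEDEDGEGGEDEGDGEGGEDEGDGEGDGEGEDEDGEGEDEGDGEGDGEGEDEDGEGGEDEGDGEGGEDEGDGEGDGEGEDEDGEGEDEGDGEGGDGEGEDEDGEGGEDEGDGE


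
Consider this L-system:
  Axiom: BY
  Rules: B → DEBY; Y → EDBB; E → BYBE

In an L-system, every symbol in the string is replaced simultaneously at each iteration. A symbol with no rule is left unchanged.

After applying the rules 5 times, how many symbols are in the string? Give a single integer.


Step 0: length = 2
Step 1: length = 8
Step 2: length = 26
Step 3: length = 86
Step 4: length = 284
Step 5: length = 938

Answer: 938


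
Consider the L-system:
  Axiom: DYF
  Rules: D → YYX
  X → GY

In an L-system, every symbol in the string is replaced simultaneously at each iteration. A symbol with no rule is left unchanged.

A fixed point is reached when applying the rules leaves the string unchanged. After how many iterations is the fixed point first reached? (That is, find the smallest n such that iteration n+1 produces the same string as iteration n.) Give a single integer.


Answer: 2

Derivation:
Step 0: DYF
Step 1: YYXYF
Step 2: YYGYYF
Step 3: YYGYYF  (unchanged — fixed point at step 2)


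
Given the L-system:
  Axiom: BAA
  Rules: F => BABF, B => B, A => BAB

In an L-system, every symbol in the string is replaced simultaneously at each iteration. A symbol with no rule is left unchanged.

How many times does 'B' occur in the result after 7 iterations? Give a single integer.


Step 0: BAA  (1 'B')
Step 1: BBABBAB  (5 'B')
Step 2: BBBABBBBABB  (9 'B')
Step 3: BBBBABBBBBBABBB  (13 'B')
Step 4: BBBBBABBBBBBBBABBBB  (17 'B')
Step 5: BBBBBBABBBBBBBBBBABBBBB  (21 'B')
Step 6: BBBBBBBABBBBBBBBBBBBABBBBBB  (25 'B')
Step 7: BBBBBBBBABBBBBBBBBBBBBBABBBBBBB  (29 'B')

Answer: 29


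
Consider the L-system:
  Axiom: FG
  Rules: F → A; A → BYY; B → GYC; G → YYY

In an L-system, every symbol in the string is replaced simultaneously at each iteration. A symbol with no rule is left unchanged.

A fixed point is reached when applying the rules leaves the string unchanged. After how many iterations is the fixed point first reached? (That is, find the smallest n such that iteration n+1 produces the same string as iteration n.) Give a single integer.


Answer: 4

Derivation:
Step 0: FG
Step 1: AYYY
Step 2: BYYYYY
Step 3: GYCYYYYY
Step 4: YYYYCYYYYY
Step 5: YYYYCYYYYY  (unchanged — fixed point at step 4)


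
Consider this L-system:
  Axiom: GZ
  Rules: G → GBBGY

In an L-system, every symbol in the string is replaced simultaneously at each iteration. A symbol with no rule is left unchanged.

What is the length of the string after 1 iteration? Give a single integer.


Answer: 6

Derivation:
Step 0: length = 2
Step 1: length = 6


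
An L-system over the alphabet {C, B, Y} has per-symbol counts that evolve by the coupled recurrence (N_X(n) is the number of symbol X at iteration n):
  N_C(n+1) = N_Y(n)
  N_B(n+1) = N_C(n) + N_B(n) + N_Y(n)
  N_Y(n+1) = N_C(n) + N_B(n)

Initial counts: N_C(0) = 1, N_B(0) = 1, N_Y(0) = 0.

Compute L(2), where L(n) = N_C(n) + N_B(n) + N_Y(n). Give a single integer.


Answer: 8

Derivation:
Step 0: N_C=1, N_B=1, N_Y=0, L=2
Step 1: N_C=0, N_B=2, N_Y=2, L=4
Step 2: N_C=2, N_B=4, N_Y=2, L=8


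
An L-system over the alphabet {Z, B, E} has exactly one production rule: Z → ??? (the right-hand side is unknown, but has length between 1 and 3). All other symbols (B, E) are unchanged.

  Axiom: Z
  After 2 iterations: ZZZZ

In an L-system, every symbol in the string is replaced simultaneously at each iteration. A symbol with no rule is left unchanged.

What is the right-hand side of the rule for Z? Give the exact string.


Answer: ZZ

Derivation:
Trying Z → ZZ:
  Step 0: Z
  Step 1: ZZ
  Step 2: ZZZZ
Matches the given result.


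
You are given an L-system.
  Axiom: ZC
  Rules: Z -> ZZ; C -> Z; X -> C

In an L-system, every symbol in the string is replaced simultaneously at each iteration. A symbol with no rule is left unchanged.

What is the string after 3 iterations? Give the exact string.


Step 0: ZC
Step 1: ZZZ
Step 2: ZZZZZZ
Step 3: ZZZZZZZZZZZZ

Answer: ZZZZZZZZZZZZ
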